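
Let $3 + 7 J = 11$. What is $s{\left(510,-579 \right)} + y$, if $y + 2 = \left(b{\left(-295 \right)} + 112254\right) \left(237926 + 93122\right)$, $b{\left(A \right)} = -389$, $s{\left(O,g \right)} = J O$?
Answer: $\frac{259228795706}{7} \approx 3.7033 \cdot 10^{10}$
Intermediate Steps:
$J = \frac{8}{7}$ ($J = - \frac{3}{7} + \frac{1}{7} \cdot 11 = - \frac{3}{7} + \frac{11}{7} = \frac{8}{7} \approx 1.1429$)
$s{\left(O,g \right)} = \frac{8 O}{7}$
$y = 37032684518$ ($y = -2 + \left(-389 + 112254\right) \left(237926 + 93122\right) = -2 + 111865 \cdot 331048 = -2 + 37032684520 = 37032684518$)
$s{\left(510,-579 \right)} + y = \frac{8}{7} \cdot 510 + 37032684518 = \frac{4080}{7} + 37032684518 = \frac{259228795706}{7}$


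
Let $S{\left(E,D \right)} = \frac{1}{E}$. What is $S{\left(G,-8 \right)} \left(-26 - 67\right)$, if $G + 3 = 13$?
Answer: $- \frac{93}{10} \approx -9.3$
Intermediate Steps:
$G = 10$ ($G = -3 + 13 = 10$)
$S{\left(G,-8 \right)} \left(-26 - 67\right) = \frac{-26 - 67}{10} = \frac{1}{10} \left(-93\right) = - \frac{93}{10}$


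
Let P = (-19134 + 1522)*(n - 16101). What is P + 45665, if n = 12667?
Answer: 60525273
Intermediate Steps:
P = 60479608 (P = (-19134 + 1522)*(12667 - 16101) = -17612*(-3434) = 60479608)
P + 45665 = 60479608 + 45665 = 60525273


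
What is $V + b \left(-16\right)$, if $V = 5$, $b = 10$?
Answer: $-155$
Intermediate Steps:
$V + b \left(-16\right) = 5 + 10 \left(-16\right) = 5 - 160 = -155$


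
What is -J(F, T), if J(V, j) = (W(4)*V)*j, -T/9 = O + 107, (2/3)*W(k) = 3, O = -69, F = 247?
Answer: 380133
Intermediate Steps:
W(k) = 9/2 (W(k) = (3/2)*3 = 9/2)
T = -342 (T = -9*(-69 + 107) = -9*38 = -342)
J(V, j) = 9*V*j/2 (J(V, j) = (9*V/2)*j = 9*V*j/2)
-J(F, T) = -9*247*(-342)/2 = -1*(-380133) = 380133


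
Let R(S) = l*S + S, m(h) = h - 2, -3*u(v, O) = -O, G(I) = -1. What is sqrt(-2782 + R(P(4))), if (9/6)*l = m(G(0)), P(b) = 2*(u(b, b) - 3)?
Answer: 4*I*sqrt(1563)/3 ≈ 52.713*I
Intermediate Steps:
u(v, O) = O/3 (u(v, O) = -(-1)*O/3 = O/3)
m(h) = -2 + h
P(b) = -6 + 2*b/3 (P(b) = 2*(b/3 - 3) = 2*(-3 + b/3) = -6 + 2*b/3)
l = -2 (l = 2*(-2 - 1)/3 = (2/3)*(-3) = -2)
R(S) = -S (R(S) = -2*S + S = -S)
sqrt(-2782 + R(P(4))) = sqrt(-2782 - (-6 + (2/3)*4)) = sqrt(-2782 - (-6 + 8/3)) = sqrt(-2782 - 1*(-10/3)) = sqrt(-2782 + 10/3) = sqrt(-8336/3) = 4*I*sqrt(1563)/3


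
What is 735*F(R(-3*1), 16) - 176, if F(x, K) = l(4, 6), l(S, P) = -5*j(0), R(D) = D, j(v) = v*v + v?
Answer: -176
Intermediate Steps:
j(v) = v + v² (j(v) = v² + v = v + v²)
l(S, P) = 0 (l(S, P) = -0*(1 + 0) = -0 = -5*0 = 0)
F(x, K) = 0
735*F(R(-3*1), 16) - 176 = 735*0 - 176 = 0 - 176 = -176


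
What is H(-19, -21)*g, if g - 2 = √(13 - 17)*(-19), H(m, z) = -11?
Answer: -22 + 418*I ≈ -22.0 + 418.0*I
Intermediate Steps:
g = 2 - 38*I (g = 2 + √(13 - 17)*(-19) = 2 + √(-4)*(-19) = 2 + (2*I)*(-19) = 2 - 38*I ≈ 2.0 - 38.0*I)
H(-19, -21)*g = -11*(2 - 38*I) = -22 + 418*I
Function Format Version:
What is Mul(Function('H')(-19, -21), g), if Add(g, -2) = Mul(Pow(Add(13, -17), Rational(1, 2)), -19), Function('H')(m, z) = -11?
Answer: Add(-22, Mul(418, I)) ≈ Add(-22.000, Mul(418.00, I))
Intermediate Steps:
g = Add(2, Mul(-38, I)) (g = Add(2, Mul(Pow(Add(13, -17), Rational(1, 2)), -19)) = Add(2, Mul(Pow(-4, Rational(1, 2)), -19)) = Add(2, Mul(Mul(2, I), -19)) = Add(2, Mul(-38, I)) ≈ Add(2.0000, Mul(-38.000, I)))
Mul(Function('H')(-19, -21), g) = Mul(-11, Add(2, Mul(-38, I))) = Add(-22, Mul(418, I))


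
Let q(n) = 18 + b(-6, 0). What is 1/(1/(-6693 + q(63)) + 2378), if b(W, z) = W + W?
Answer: 6687/15901685 ≈ 0.00042052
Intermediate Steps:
b(W, z) = 2*W
q(n) = 6 (q(n) = 18 + 2*(-6) = 18 - 12 = 6)
1/(1/(-6693 + q(63)) + 2378) = 1/(1/(-6693 + 6) + 2378) = 1/(1/(-6687) + 2378) = 1/(-1/6687 + 2378) = 1/(15901685/6687) = 6687/15901685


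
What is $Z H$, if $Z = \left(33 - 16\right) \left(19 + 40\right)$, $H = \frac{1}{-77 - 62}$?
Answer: $- \frac{1003}{139} \approx -7.2158$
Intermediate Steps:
$H = - \frac{1}{139}$ ($H = \frac{1}{-139} = - \frac{1}{139} \approx -0.0071942$)
$Z = 1003$ ($Z = 17 \cdot 59 = 1003$)
$Z H = 1003 \left(- \frac{1}{139}\right) = - \frac{1003}{139}$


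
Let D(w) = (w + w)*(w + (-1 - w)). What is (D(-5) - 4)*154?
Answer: 924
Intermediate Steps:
D(w) = -2*w (D(w) = (2*w)*(-1) = -2*w)
(D(-5) - 4)*154 = (-2*(-5) - 4)*154 = (10 - 4)*154 = 6*154 = 924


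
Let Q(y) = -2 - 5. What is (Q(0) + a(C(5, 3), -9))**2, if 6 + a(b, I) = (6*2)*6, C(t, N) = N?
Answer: 3481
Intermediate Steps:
a(b, I) = 66 (a(b, I) = -6 + (6*2)*6 = -6 + 12*6 = -6 + 72 = 66)
Q(y) = -7
(Q(0) + a(C(5, 3), -9))**2 = (-7 + 66)**2 = 59**2 = 3481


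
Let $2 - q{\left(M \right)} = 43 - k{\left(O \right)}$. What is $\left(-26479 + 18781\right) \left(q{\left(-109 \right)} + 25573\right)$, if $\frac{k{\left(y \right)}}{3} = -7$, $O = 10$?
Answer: $-196383678$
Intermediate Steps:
$k{\left(y \right)} = -21$ ($k{\left(y \right)} = 3 \left(-7\right) = -21$)
$q{\left(M \right)} = -62$ ($q{\left(M \right)} = 2 - \left(43 - -21\right) = 2 - \left(43 + 21\right) = 2 - 64 = -62$)
$\left(-26479 + 18781\right) \left(q{\left(-109 \right)} + 25573\right) = \left(-26479 + 18781\right) \left(-62 + 25573\right) = \left(-7698\right) 25511 = -196383678$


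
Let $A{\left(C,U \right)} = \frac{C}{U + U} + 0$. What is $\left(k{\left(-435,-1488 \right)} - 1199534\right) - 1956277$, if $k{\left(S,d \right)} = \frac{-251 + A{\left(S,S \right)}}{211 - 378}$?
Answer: $- \frac{6311619}{2} \approx -3.1558 \cdot 10^{6}$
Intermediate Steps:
$A{\left(C,U \right)} = \frac{C}{2 U}$ ($A{\left(C,U \right)} = \frac{C}{2 U} + 0 = \frac{C}{2 U}$)
$k{\left(S,d \right)} = \frac{3}{2}$ ($k{\left(S,d \right)} = \frac{-251 + \frac{S}{2 S}}{211 - 378} = \frac{-251 + \frac{1}{2}}{-167} = \left(- \frac{501}{2}\right) \left(- \frac{1}{167}\right) = \frac{3}{2}$)
$\left(k{\left(-435,-1488 \right)} - 1199534\right) - 1956277 = \left(\frac{3}{2} - 1199534\right) - 1956277 = - \frac{2399065}{2} - 1956277 = - \frac{6311619}{2}$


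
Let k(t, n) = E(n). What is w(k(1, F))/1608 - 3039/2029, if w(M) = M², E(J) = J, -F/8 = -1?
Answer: -594607/407829 ≈ -1.4580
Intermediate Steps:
F = 8 (F = -8*(-1) = 8)
k(t, n) = n
w(k(1, F))/1608 - 3039/2029 = 8²/1608 - 3039/2029 = 64*(1/1608) - 3039*1/2029 = 8/201 - 3039/2029 = -594607/407829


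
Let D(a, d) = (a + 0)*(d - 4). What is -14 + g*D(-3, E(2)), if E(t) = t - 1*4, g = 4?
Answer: 58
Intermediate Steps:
E(t) = -4 + t (E(t) = t - 4 = -4 + t)
D(a, d) = a*(-4 + d)
-14 + g*D(-3, E(2)) = -14 + 4*(-3*(-4 + (-4 + 2))) = -14 + 4*(-3*(-4 - 2)) = -14 + 4*(-3*(-6)) = -14 + 4*18 = -14 + 72 = 58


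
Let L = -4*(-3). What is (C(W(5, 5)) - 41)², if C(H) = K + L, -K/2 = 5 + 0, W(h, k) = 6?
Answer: 1521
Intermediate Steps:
K = -10 (K = -2*(5 + 0) = -2*5 = -10)
L = 12
C(H) = 2 (C(H) = -10 + 12 = 2)
(C(W(5, 5)) - 41)² = (2 - 41)² = (-39)² = 1521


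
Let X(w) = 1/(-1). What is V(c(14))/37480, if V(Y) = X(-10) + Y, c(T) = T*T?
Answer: 39/7496 ≈ 0.0052028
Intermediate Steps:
X(w) = -1
c(T) = T²
V(Y) = -1 + Y
V(c(14))/37480 = (-1 + 14²)/37480 = (-1 + 196)*(1/37480) = 195*(1/37480) = 39/7496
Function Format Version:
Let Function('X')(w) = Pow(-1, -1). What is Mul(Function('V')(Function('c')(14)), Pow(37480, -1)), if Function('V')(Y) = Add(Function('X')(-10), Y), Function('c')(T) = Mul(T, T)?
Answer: Rational(39, 7496) ≈ 0.0052028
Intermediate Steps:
Function('X')(w) = -1
Function('c')(T) = Pow(T, 2)
Function('V')(Y) = Add(-1, Y)
Mul(Function('V')(Function('c')(14)), Pow(37480, -1)) = Mul(Add(-1, Pow(14, 2)), Pow(37480, -1)) = Mul(Add(-1, 196), Rational(1, 37480)) = Mul(195, Rational(1, 37480)) = Rational(39, 7496)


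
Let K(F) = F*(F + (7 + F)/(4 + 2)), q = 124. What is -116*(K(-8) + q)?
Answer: -65888/3 ≈ -21963.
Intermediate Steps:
K(F) = F*(7/6 + 7*F/6) (K(F) = F*(F + (7 + F)/6) = F*(F + (7 + F)*(⅙)) = F*(F + (7/6 + F/6)) = F*(7/6 + 7*F/6))
-116*(K(-8) + q) = -116*((7/6)*(-8)*(1 - 8) + 124) = -116*((7/6)*(-8)*(-7) + 124) = -116*(196/3 + 124) = -116*568/3 = -65888/3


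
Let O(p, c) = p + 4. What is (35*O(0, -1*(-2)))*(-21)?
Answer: -2940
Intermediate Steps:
O(p, c) = 4 + p
(35*O(0, -1*(-2)))*(-21) = (35*(4 + 0))*(-21) = (35*4)*(-21) = 140*(-21) = -2940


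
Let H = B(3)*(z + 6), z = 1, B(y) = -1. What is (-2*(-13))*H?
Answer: -182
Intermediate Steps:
H = -7 (H = -(1 + 6) = -1*7 = -7)
(-2*(-13))*H = -2*(-13)*(-7) = 26*(-7) = -182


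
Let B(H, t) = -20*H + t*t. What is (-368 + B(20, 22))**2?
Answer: 80656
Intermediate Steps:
B(H, t) = t**2 - 20*H (B(H, t) = -20*H + t**2 = t**2 - 20*H)
(-368 + B(20, 22))**2 = (-368 + (22**2 - 20*20))**2 = (-368 + (484 - 400))**2 = (-368 + 84)**2 = (-284)**2 = 80656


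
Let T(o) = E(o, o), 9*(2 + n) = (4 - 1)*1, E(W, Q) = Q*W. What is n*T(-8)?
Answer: -320/3 ≈ -106.67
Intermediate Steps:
n = -5/3 (n = -2 + ((4 - 1)*1)/9 = -2 + (3*1)/9 = -2 + (1/9)*3 = -2 + 1/3 = -5/3 ≈ -1.6667)
T(o) = o**2 (T(o) = o*o = o**2)
n*T(-8) = -5/3*(-8)**2 = -5/3*64 = -320/3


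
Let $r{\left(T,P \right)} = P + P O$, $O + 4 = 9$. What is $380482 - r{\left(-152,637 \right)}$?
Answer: $376660$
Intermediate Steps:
$O = 5$ ($O = -4 + 9 = 5$)
$r{\left(T,P \right)} = 6 P$ ($r{\left(T,P \right)} = P + P 5 = P + 5 P = 6 P$)
$380482 - r{\left(-152,637 \right)} = 380482 - 6 \cdot 637 = 380482 - 3822 = 376660$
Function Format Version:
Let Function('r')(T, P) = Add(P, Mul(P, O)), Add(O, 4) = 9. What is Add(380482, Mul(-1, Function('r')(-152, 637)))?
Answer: 376660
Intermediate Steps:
O = 5 (O = Add(-4, 9) = 5)
Function('r')(T, P) = Mul(6, P) (Function('r')(T, P) = Add(P, Mul(P, 5)) = Add(P, Mul(5, P)) = Mul(6, P))
Add(380482, Mul(-1, Function('r')(-152, 637))) = Add(380482, Mul(-1, Mul(6, 637))) = Add(380482, Mul(-1, 3822)) = Add(380482, -3822) = 376660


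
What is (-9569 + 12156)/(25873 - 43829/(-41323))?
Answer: 106902601/1069193808 ≈ 0.099984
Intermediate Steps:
(-9569 + 12156)/(25873 - 43829/(-41323)) = 2587/(25873 - 43829*(-1/41323)) = 2587/(25873 + 43829/41323) = 2587/(1069193808/41323) = 2587*(41323/1069193808) = 106902601/1069193808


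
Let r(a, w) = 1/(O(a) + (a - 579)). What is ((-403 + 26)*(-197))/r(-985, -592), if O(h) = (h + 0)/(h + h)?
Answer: -232239163/2 ≈ -1.1612e+8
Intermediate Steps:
O(h) = ½ (O(h) = h/((2*h)) = h*(1/(2*h)) = ½)
r(a, w) = 1/(-1157/2 + a) (r(a, w) = 1/(½ + (a - 579)) = 1/(½ + (-579 + a)) = 1/(-1157/2 + a))
((-403 + 26)*(-197))/r(-985, -592) = ((-403 + 26)*(-197))/((2/(-1157 + 2*(-985)))) = (-377*(-197))/((2/(-1157 - 1970))) = 74269/((2/(-3127))) = 74269/((2*(-1/3127))) = 74269/(-2/3127) = 74269*(-3127/2) = -232239163/2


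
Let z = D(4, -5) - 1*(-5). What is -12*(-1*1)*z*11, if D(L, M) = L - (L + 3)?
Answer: 264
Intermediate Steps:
D(L, M) = -3 (D(L, M) = L - (3 + L) = L + (-3 - L) = -3)
z = 2 (z = -3 - 1*(-5) = -3 + 5 = 2)
-12*(-1*1)*z*11 = -12*(-1*1)*2*11 = -(-12)*2*11 = -12*(-2)*11 = 24*11 = 264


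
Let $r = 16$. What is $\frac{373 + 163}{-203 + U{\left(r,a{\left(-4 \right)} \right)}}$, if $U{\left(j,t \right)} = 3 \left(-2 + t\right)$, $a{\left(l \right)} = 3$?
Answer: $- \frac{67}{25} \approx -2.68$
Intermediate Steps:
$U{\left(j,t \right)} = -6 + 3 t$
$\frac{373 + 163}{-203 + U{\left(r,a{\left(-4 \right)} \right)}} = \frac{373 + 163}{-203 + \left(-6 + 3 \cdot 3\right)} = \frac{536}{-203 + \left(-6 + 9\right)} = \frac{536}{-203 + 3} = \frac{536}{-200} = 536 \left(- \frac{1}{200}\right) = - \frac{67}{25}$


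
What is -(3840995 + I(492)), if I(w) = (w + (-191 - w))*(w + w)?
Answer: -3653051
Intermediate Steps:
I(w) = -382*w
-(3840995 + I(492)) = -(3840995 - 382*492) = -(3840995 - 187944) = -1*3653051 = -3653051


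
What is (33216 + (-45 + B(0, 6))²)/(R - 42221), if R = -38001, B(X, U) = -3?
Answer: -17760/40111 ≈ -0.44277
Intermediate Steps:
(33216 + (-45 + B(0, 6))²)/(R - 42221) = (33216 + (-45 - 3)²)/(-38001 - 42221) = (33216 + (-48)²)/(-80222) = (33216 + 2304)*(-1/80222) = 35520*(-1/80222) = -17760/40111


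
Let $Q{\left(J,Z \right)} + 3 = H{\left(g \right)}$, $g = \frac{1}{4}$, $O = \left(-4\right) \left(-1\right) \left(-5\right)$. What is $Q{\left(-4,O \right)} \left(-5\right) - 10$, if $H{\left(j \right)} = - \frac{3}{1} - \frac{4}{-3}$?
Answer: $\frac{40}{3} \approx 13.333$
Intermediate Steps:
$O = -20$ ($O = 4 \left(-5\right) = -20$)
$g = \frac{1}{4} \approx 0.25$
$H{\left(j \right)} = - \frac{5}{3}$ ($H{\left(j \right)} = \left(-3\right) 1 - - \frac{4}{3} = -3 + \frac{4}{3} = - \frac{5}{3}$)
$Q{\left(J,Z \right)} = - \frac{14}{3}$ ($Q{\left(J,Z \right)} = -3 - \frac{5}{3} = - \frac{14}{3}$)
$Q{\left(-4,O \right)} \left(-5\right) - 10 = \left(- \frac{14}{3}\right) \left(-5\right) - 10 = \frac{70}{3} - 10 = \frac{40}{3}$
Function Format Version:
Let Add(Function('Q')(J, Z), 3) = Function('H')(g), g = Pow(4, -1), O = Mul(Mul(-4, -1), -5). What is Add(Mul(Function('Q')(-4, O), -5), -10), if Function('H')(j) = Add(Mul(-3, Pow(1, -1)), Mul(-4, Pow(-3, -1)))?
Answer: Rational(40, 3) ≈ 13.333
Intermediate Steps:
O = -20 (O = Mul(4, -5) = -20)
g = Rational(1, 4) ≈ 0.25000
Function('H')(j) = Rational(-5, 3) (Function('H')(j) = Add(Mul(-3, 1), Mul(-4, Rational(-1, 3))) = Add(-3, Rational(4, 3)) = Rational(-5, 3))
Function('Q')(J, Z) = Rational(-14, 3) (Function('Q')(J, Z) = Add(-3, Rational(-5, 3)) = Rational(-14, 3))
Add(Mul(Function('Q')(-4, O), -5), -10) = Add(Mul(Rational(-14, 3), -5), -10) = Add(Rational(70, 3), -10) = Rational(40, 3)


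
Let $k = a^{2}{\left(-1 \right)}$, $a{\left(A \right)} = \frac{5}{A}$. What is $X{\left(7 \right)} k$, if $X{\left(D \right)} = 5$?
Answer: $125$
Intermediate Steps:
$k = 25$ ($k = \left(\frac{5}{-1}\right)^{2} = \left(5 \left(-1\right)\right)^{2} = \left(-5\right)^{2} = 25$)
$X{\left(7 \right)} k = 5 \cdot 25 = 125$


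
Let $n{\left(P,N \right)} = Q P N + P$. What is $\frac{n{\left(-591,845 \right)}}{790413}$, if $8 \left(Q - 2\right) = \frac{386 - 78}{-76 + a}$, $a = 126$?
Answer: $- \frac{9226101}{5269420} \approx -1.7509$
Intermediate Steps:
$Q = \frac{277}{100}$ ($Q = 2 + \frac{\left(386 - 78\right) \frac{1}{-76 + 126}}{8} = 2 + \frac{308 \cdot \frac{1}{50}}{8} = 2 + \frac{1}{8} \cdot \frac{154}{25} = 2 + \frac{77}{100} = \frac{277}{100} \approx 2.77$)
$n{\left(P,N \right)} = P + \frac{277 N P}{100}$ ($n{\left(P,N \right)} = \frac{277 P}{100} N + P = \frac{277 N P}{100} + P = P + \frac{277 N P}{100}$)
$\frac{n{\left(-591,845 \right)}}{790413} = \frac{\frac{1}{100} \left(-591\right) \left(100 + 277 \cdot 845\right)}{790413} = \frac{1}{100} \left(-591\right) \left(100 + 234065\right) \frac{1}{790413} = \frac{1}{100} \left(-591\right) 234165 \cdot \frac{1}{790413} = \left(- \frac{27678303}{20}\right) \frac{1}{790413} = - \frac{9226101}{5269420}$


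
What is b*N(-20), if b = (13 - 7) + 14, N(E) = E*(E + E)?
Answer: 16000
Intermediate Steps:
N(E) = 2*E**2 (N(E) = E*(2*E) = 2*E**2)
b = 20 (b = 6 + 14 = 20)
b*N(-20) = 20*(2*(-20)**2) = 20*(2*400) = 20*800 = 16000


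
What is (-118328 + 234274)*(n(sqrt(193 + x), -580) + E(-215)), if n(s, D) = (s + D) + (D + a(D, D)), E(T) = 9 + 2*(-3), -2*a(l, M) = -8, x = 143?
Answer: -133685738 + 463784*sqrt(21) ≈ -1.3156e+8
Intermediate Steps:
a(l, M) = 4 (a(l, M) = -1/2*(-8) = 4)
E(T) = 3 (E(T) = 9 - 6 = 3)
n(s, D) = 4 + s + 2*D (n(s, D) = (s + D) + (D + 4) = (D + s) + (4 + D) = 4 + s + 2*D)
(-118328 + 234274)*(n(sqrt(193 + x), -580) + E(-215)) = (-118328 + 234274)*((4 + sqrt(193 + 143) + 2*(-580)) + 3) = 115946*((4 + sqrt(336) - 1160) + 3) = 115946*((4 + 4*sqrt(21) - 1160) + 3) = 115946*((-1156 + 4*sqrt(21)) + 3) = 115946*(-1153 + 4*sqrt(21)) = -133685738 + 463784*sqrt(21)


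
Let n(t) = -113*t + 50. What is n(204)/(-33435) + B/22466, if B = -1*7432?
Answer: 134137006/375575355 ≈ 0.35715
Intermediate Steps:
n(t) = 50 - 113*t
B = -7432
n(204)/(-33435) + B/22466 = (50 - 113*204)/(-33435) - 7432/22466 = (50 - 23052)*(-1/33435) - 7432*1/22466 = -23002*(-1/33435) - 3716/11233 = 23002/33435 - 3716/11233 = 134137006/375575355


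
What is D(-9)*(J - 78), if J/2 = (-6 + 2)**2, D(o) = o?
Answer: 414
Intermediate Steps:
J = 32 (J = 2*(-6 + 2)**2 = 2*(-4)**2 = 2*16 = 32)
D(-9)*(J - 78) = -9*(32 - 78) = -9*(-46) = 414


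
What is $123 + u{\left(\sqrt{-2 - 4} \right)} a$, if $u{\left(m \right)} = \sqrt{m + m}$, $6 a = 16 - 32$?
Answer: $123 - \frac{8 \cdot 2^{\frac{3}{4}} \sqrt[4]{3} \sqrt{i}}{3} \approx 118.83 - 4.1736 i$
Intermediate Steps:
$a = - \frac{8}{3}$ ($a = \frac{16 - 32}{6} = \frac{1}{6} \left(-16\right) = - \frac{8}{3} \approx -2.6667$)
$u{\left(m \right)} = \sqrt{2} \sqrt{m}$ ($u{\left(m \right)} = \sqrt{2 m} = \sqrt{2} \sqrt{m}$)
$123 + u{\left(\sqrt{-2 - 4} \right)} a = 123 + \sqrt{2} \sqrt{\sqrt{-2 - 4}} \left(- \frac{8}{3}\right) = 123 + \sqrt{2} \sqrt{\sqrt{-6}} \left(- \frac{8}{3}\right) = 123 + \sqrt{2} \sqrt{i \sqrt{6}} \left(- \frac{8}{3}\right) = 123 + \sqrt{2} \sqrt[4]{6} \sqrt{i} \left(- \frac{8}{3}\right) = 123 + 2^{\frac{3}{4}} \sqrt[4]{3} \sqrt{i} \left(- \frac{8}{3}\right) = 123 - \frac{8 \cdot 2^{\frac{3}{4}} \sqrt[4]{3} \sqrt{i}}{3}$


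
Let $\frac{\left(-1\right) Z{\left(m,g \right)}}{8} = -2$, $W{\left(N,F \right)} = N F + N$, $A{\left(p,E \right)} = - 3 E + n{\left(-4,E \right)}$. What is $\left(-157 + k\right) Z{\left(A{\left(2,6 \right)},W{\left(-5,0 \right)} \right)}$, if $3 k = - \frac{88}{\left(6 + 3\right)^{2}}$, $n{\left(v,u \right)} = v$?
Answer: $- \frac{611824}{243} \approx -2517.8$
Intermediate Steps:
$A{\left(p,E \right)} = -4 - 3 E$ ($A{\left(p,E \right)} = - 3 E - 4 = -4 - 3 E$)
$W{\left(N,F \right)} = N + F N$ ($W{\left(N,F \right)} = F N + N = N + F N$)
$Z{\left(m,g \right)} = 16$ ($Z{\left(m,g \right)} = \left(-8\right) \left(-2\right) = 16$)
$k = - \frac{88}{243}$ ($k = \frac{\left(-88\right) \frac{1}{\left(6 + 3\right)^{2}}}{3} = \frac{\left(-88\right) \frac{1}{9^{2}}}{3} = \frac{\left(-88\right) \frac{1}{81}}{3} = \frac{1}{3} \left(- \frac{88}{81}\right) = - \frac{88}{243} \approx -0.36214$)
$\left(-157 + k\right) Z{\left(A{\left(2,6 \right)},W{\left(-5,0 \right)} \right)} = \left(-157 - \frac{88}{243}\right) 16 = \left(- \frac{38239}{243}\right) 16 = - \frac{611824}{243}$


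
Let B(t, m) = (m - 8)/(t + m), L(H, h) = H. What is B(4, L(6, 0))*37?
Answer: -37/5 ≈ -7.4000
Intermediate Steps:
B(t, m) = (-8 + m)/(m + t)
B(4, L(6, 0))*37 = ((-8 + 6)/(6 + 4))*37 = (-2/10)*37 = ((1/10)*(-2))*37 = -1/5*37 = -37/5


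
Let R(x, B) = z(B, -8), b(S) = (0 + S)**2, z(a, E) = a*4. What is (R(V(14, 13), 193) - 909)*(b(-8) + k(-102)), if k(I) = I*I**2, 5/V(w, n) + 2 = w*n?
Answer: 145376728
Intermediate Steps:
z(a, E) = 4*a
V(w, n) = 5/(-2 + n*w) (V(w, n) = 5/(-2 + w*n) = 5/(-2 + n*w))
k(I) = I**3
b(S) = S**2
R(x, B) = 4*B
(R(V(14, 13), 193) - 909)*(b(-8) + k(-102)) = (4*193 - 909)*((-8)**2 + (-102)**3) = (772 - 909)*(64 - 1061208) = -137*(-1061144) = 145376728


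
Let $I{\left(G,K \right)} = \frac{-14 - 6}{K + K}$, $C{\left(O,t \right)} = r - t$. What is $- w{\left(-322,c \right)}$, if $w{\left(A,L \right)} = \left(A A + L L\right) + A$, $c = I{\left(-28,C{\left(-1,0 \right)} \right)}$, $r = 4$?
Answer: $- \frac{413473}{4} \approx -1.0337 \cdot 10^{5}$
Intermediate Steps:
$C{\left(O,t \right)} = 4 - t$
$I{\left(G,K \right)} = - \frac{10}{K}$ ($I{\left(G,K \right)} = - \frac{20}{2 K} = - 20 \frac{1}{2 K} = - \frac{10}{K}$)
$c = - \frac{5}{2}$ ($c = - \frac{10}{4 - 0} = - \frac{10}{4 + 0} = - \frac{10}{4} = \left(-10\right) \frac{1}{4} = - \frac{5}{2} \approx -2.5$)
$w{\left(A,L \right)} = A + A^{2} + L^{2}$ ($w{\left(A,L \right)} = \left(A^{2} + L^{2}\right) + A = A + A^{2} + L^{2}$)
$- w{\left(-322,c \right)} = - (-322 + \left(-322\right)^{2} + \left(- \frac{5}{2}\right)^{2}) = - (-322 + 103684 + \frac{25}{4}) = \left(-1\right) \frac{413473}{4} = - \frac{413473}{4}$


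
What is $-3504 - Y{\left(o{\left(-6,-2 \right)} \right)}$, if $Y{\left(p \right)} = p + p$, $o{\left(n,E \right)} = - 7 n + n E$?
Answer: $-3612$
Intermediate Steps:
$o{\left(n,E \right)} = - 7 n + E n$
$Y{\left(p \right)} = 2 p$
$-3504 - Y{\left(o{\left(-6,-2 \right)} \right)} = -3504 - 2 \left(- 6 \left(-7 - 2\right)\right) = -3504 - 2 \left(\left(-6\right) \left(-9\right)\right) = -3504 - 2 \cdot 54 = -3504 - 108 = -3612$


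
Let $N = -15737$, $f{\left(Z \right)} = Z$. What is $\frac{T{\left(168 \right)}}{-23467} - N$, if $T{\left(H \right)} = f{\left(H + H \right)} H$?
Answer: $\frac{369243731}{23467} \approx 15735.0$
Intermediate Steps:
$T{\left(H \right)} = 2 H^{2}$ ($T{\left(H \right)} = \left(H + H\right) H = 2 H H = 2 H^{2}$)
$\frac{T{\left(168 \right)}}{-23467} - N = \frac{2 \cdot 168^{2}}{-23467} - -15737 = 2 \cdot 28224 \left(- \frac{1}{23467}\right) + 15737 = 56448 \left(- \frac{1}{23467}\right) + 15737 = - \frac{56448}{23467} + 15737 = \frac{369243731}{23467}$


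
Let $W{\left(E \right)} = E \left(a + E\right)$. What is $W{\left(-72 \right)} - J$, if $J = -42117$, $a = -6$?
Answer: $47733$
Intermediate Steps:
$W{\left(E \right)} = E \left(-6 + E\right)$
$W{\left(-72 \right)} - J = - 72 \left(-6 - 72\right) - -42117 = \left(-72\right) \left(-78\right) + 42117 = 5616 + 42117 = 47733$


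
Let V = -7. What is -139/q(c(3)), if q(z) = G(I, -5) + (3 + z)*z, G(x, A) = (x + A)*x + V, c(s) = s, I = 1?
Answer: -139/7 ≈ -19.857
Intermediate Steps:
G(x, A) = -7 + x*(A + x) (G(x, A) = (x + A)*x - 7 = (A + x)*x - 7 = x*(A + x) - 7 = -7 + x*(A + x))
q(z) = -11 + z*(3 + z) (q(z) = (-7 + 1² - 5*1) + (3 + z)*z = (-7 + 1 - 5) + z*(3 + z) = -11 + z*(3 + z))
-139/q(c(3)) = -139/(-11 + 3² + 3*3) = -139/(-11 + 9 + 9) = -139/7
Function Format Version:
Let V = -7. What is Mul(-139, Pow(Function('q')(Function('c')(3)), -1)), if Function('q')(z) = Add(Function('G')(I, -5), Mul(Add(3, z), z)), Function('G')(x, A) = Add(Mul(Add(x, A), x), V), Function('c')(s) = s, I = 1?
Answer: Rational(-139, 7) ≈ -19.857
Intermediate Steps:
Function('G')(x, A) = Add(-7, Mul(x, Add(A, x))) (Function('G')(x, A) = Add(Mul(Add(x, A), x), -7) = Add(Mul(Add(A, x), x), -7) = Add(Mul(x, Add(A, x)), -7) = Add(-7, Mul(x, Add(A, x))))
Function('q')(z) = Add(-11, Mul(z, Add(3, z))) (Function('q')(z) = Add(Add(-7, Pow(1, 2), Mul(-5, 1)), Mul(Add(3, z), z)) = Add(Add(-7, 1, -5), Mul(z, Add(3, z))) = Add(-11, Mul(z, Add(3, z))))
Mul(-139, Pow(Function('q')(Function('c')(3)), -1)) = Mul(-139, Pow(Add(-11, Pow(3, 2), Mul(3, 3)), -1)) = Mul(-139, Pow(Add(-11, 9, 9), -1)) = Mul(-139, Pow(7, -1)) = Mul(-139, Rational(1, 7)) = Rational(-139, 7)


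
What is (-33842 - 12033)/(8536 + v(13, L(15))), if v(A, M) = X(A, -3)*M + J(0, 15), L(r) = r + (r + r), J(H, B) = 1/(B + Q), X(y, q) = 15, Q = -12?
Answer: -137625/27634 ≈ -4.9803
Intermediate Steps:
J(H, B) = 1/(-12 + B) (J(H, B) = 1/(B - 12) = 1/(-12 + B))
L(r) = 3*r (L(r) = r + 2*r = 3*r)
v(A, M) = ⅓ + 15*M (v(A, M) = 15*M + 1/(-12 + 15) = 15*M + 1/3 = 15*M + ⅓ = ⅓ + 15*M)
(-33842 - 12033)/(8536 + v(13, L(15))) = (-33842 - 12033)/(8536 + (⅓ + 15*(3*15))) = -45875/(8536 + (⅓ + 15*45)) = -45875/(8536 + (⅓ + 675)) = -45875/(8536 + 2026/3) = -45875/27634/3 = -45875*3/27634 = -137625/27634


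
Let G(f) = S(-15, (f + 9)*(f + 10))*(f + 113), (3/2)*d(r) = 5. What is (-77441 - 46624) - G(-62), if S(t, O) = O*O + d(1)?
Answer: -387496571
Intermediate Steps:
d(r) = 10/3 (d(r) = (⅔)*5 = 10/3)
S(t, O) = 10/3 + O² (S(t, O) = O*O + 10/3 = O² + 10/3 = 10/3 + O²)
G(f) = (113 + f)*(10/3 + (9 + f)²*(10 + f)²) (G(f) = (10/3 + ((f + 9)*(f + 10))²)*(f + 113) = (10/3 + ((9 + f)*(10 + f))²)*(113 + f) = (10/3 + (9 + f)²*(10 + f)²)*(113 + f) = (113 + f)*(10/3 + (9 + f)²*(10 + f)²))
(-77441 - 46624) - G(-62) = (-77441 - 46624) - (10 + 3*(90 + (-62)² + 19*(-62))²)*(113 - 62)/3 = -124065 - (10 + 3*(90 + 3844 - 1178)²)*51/3 = -124065 - (10 + 3*2756²)*51/3 = -124065 - (10 + 3*7595536)*51/3 = -124065 - (10 + 22786608)*51/3 = -124065 - 22786618*51/3 = -124065 - 1*387372506 = -124065 - 387372506 = -387496571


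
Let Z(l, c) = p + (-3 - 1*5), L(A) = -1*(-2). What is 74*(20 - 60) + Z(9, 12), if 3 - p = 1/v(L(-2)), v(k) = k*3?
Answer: -17791/6 ≈ -2965.2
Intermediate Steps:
L(A) = 2
v(k) = 3*k
p = 17/6 (p = 3 - 1/(3*2) = 3 - 1/6 = 3 - 1*⅙ = 3 - ⅙ = 17/6 ≈ 2.8333)
Z(l, c) = -31/6 (Z(l, c) = 17/6 + (-3 - 1*5) = 17/6 + (-3 - 5) = 17/6 - 8 = -31/6)
74*(20 - 60) + Z(9, 12) = 74*(20 - 60) - 31/6 = 74*(-40) - 31/6 = -2960 - 31/6 = -17791/6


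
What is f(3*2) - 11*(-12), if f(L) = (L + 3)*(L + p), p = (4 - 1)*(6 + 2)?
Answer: 402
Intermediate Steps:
p = 24 (p = 3*8 = 24)
f(L) = (3 + L)*(24 + L) (f(L) = (L + 3)*(L + 24) = (3 + L)*(24 + L))
f(3*2) - 11*(-12) = (72 + (3*2)² + 27*(3*2)) - 11*(-12) = (72 + 6² + 27*6) + 132 = (72 + 36 + 162) + 132 = 270 + 132 = 402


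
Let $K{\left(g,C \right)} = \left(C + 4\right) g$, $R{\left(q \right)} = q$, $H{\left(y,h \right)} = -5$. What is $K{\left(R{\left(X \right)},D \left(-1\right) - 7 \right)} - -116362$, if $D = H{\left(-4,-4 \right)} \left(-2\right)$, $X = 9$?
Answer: $116245$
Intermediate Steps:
$D = 10$ ($D = \left(-5\right) \left(-2\right) = 10$)
$K{\left(g,C \right)} = g \left(4 + C\right)$ ($K{\left(g,C \right)} = \left(4 + C\right) g = g \left(4 + C\right)$)
$K{\left(R{\left(X \right)},D \left(-1\right) - 7 \right)} - -116362 = 9 \left(4 + \left(10 \left(-1\right) - 7\right)\right) - -116362 = 9 \left(4 - 17\right) + 116362 = 9 \left(-13\right) + 116362 = -117 + 116362 = 116245$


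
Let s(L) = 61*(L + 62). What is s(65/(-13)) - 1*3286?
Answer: 191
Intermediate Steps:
s(L) = 3782 + 61*L (s(L) = 61*(62 + L) = 3782 + 61*L)
s(65/(-13)) - 1*3286 = (3782 + 61*(65/(-13))) - 1*3286 = (3782 + 61*(65*(-1/13))) - 3286 = (3782 + 61*(-5)) - 3286 = (3782 - 305) - 3286 = 3477 - 3286 = 191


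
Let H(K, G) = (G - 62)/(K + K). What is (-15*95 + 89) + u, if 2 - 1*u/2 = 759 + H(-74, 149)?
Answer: -210813/74 ≈ -2848.8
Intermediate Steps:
H(K, G) = (-62 + G)/(2*K) (H(K, G) = (-62 + G)/((2*K)) = (-62 + G)*(1/(2*K)) = (-62 + G)/(2*K))
u = -111949/74 (u = 4 - 2*(759 + (½)*(-62 + 149)/(-74)) = 4 - 2*(759 + (½)*(-1/74)*87) = 4 - 2*(759 - 87/148) = 4 - 2*112245/148 = 4 - 112245/74 = -111949/74 ≈ -1512.8)
(-15*95 + 89) + u = (-15*95 + 89) - 111949/74 = (-1425 + 89) - 111949/74 = -1336 - 111949/74 = -210813/74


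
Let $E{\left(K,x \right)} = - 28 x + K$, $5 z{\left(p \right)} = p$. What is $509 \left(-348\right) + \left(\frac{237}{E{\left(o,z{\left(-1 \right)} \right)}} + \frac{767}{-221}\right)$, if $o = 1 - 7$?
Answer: $- \frac{6042751}{34} \approx -1.7773 \cdot 10^{5}$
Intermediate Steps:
$o = -6$
$z{\left(p \right)} = \frac{p}{5}$
$E{\left(K,x \right)} = K - 28 x$
$509 \left(-348\right) + \left(\frac{237}{E{\left(o,z{\left(-1 \right)} \right)}} + \frac{767}{-221}\right) = 509 \left(-348\right) + \left(\frac{237}{-6 - 28 \cdot \frac{1}{5} \left(-1\right)} + \frac{767}{-221}\right) = -177132 + \left(\frac{237}{-6 - - \frac{28}{5}} + 767 \left(- \frac{1}{221}\right)\right) = -177132 + \left(\frac{237}{-6 + \frac{28}{5}} - \frac{59}{17}\right) = -177132 + \left(\frac{237}{- \frac{2}{5}} - \frac{59}{17}\right) = -177132 + \left(237 \left(- \frac{5}{2}\right) - \frac{59}{17}\right) = -177132 - \frac{20263}{34} = - \frac{6042751}{34}$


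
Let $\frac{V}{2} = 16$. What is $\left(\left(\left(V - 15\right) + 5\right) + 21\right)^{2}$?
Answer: $1849$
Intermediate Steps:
$V = 32$ ($V = 2 \cdot 16 = 32$)
$\left(\left(\left(V - 15\right) + 5\right) + 21\right)^{2} = \left(\left(\left(32 - 15\right) + 5\right) + 21\right)^{2} = \left(\left(17 + 5\right) + 21\right)^{2} = \left(22 + 21\right)^{2} = 43^{2} = 1849$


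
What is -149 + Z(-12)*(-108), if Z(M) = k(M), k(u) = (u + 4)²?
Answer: -7061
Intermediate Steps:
k(u) = (4 + u)²
Z(M) = (4 + M)²
-149 + Z(-12)*(-108) = -149 + (4 - 12)²*(-108) = -149 + (-8)²*(-108) = -149 + 64*(-108) = -149 - 6912 = -7061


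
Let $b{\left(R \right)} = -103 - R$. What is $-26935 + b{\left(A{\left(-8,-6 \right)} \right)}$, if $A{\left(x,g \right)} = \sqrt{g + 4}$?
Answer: $-27038 - i \sqrt{2} \approx -27038.0 - 1.4142 i$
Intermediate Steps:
$A{\left(x,g \right)} = \sqrt{4 + g}$
$-26935 + b{\left(A{\left(-8,-6 \right)} \right)} = -26935 - \left(103 + \sqrt{4 - 6}\right) = -26935 - \left(103 + \sqrt{-2}\right) = -26935 - \left(103 + i \sqrt{2}\right) = -27038 - i \sqrt{2}$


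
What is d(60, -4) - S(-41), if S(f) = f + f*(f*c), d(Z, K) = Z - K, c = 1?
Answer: -1576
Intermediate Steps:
S(f) = f + f² (S(f) = f + f*(f*1) = f + f*f = f + f²)
d(60, -4) - S(-41) = (60 - 1*(-4)) - (-41)*(1 - 41) = (60 + 4) - (-41)*(-40) = 64 - 1*1640 = 64 - 1640 = -1576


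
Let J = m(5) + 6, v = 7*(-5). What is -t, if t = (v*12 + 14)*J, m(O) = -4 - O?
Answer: -1218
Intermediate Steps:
v = -35
J = -3 (J = (-4 - 1*5) + 6 = (-4 - 5) + 6 = -9 + 6 = -3)
t = 1218 (t = (-35*12 + 14)*(-3) = (-420 + 14)*(-3) = -406*(-3) = 1218)
-t = -1*1218 = -1218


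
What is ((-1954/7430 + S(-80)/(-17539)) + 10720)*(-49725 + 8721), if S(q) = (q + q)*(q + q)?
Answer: -28636165531187388/65157385 ≈ -4.3949e+8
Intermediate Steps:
S(q) = 4*q² (S(q) = (2*q)*(2*q) = 4*q²)
((-1954/7430 + S(-80)/(-17539)) + 10720)*(-49725 + 8721) = ((-1954/7430 + (4*(-80)²)/(-17539)) + 10720)*(-49725 + 8721) = ((-1954*1/7430 + (4*6400)*(-1/17539)) + 10720)*(-41004) = ((-977/3715 + 25600*(-1/17539)) + 10720)*(-41004) = ((-977/3715 - 25600/17539) + 10720)*(-41004) = (-112239603/65157385 + 10720)*(-41004) = (698374927597/65157385)*(-41004) = -28636165531187388/65157385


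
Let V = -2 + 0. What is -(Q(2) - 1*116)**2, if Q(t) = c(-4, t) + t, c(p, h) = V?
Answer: -13456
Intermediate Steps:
V = -2
c(p, h) = -2
Q(t) = -2 + t
-(Q(2) - 1*116)**2 = -((-2 + 2) - 1*116)**2 = -(0 - 116)**2 = -1*(-116)**2 = -1*13456 = -13456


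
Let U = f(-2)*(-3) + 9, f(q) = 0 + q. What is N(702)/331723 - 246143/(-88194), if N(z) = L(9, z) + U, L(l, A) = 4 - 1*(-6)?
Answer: 81653499239/29255978262 ≈ 2.7910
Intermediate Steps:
f(q) = q
L(l, A) = 10 (L(l, A) = 4 + 6 = 10)
U = 15 (U = -2*(-3) + 9 = 6 + 9 = 15)
N(z) = 25 (N(z) = 10 + 15 = 25)
N(702)/331723 - 246143/(-88194) = 25/331723 - 246143/(-88194) = 25*(1/331723) - 246143*(-1/88194) = 25/331723 + 246143/88194 = 81653499239/29255978262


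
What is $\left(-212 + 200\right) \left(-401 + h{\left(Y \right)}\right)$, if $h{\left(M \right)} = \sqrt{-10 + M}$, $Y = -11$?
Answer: $4812 - 12 i \sqrt{21} \approx 4812.0 - 54.991 i$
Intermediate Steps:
$\left(-212 + 200\right) \left(-401 + h{\left(Y \right)}\right) = \left(-212 + 200\right) \left(-401 + \sqrt{-10 - 11}\right) = - 12 \left(-401 + \sqrt{-21}\right) = - 12 \left(-401 + i \sqrt{21}\right) = 4812 - 12 i \sqrt{21}$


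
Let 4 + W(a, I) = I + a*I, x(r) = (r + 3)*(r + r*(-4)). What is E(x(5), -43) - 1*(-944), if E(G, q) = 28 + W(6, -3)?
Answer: 947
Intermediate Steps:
x(r) = -3*r*(3 + r) (x(r) = (3 + r)*(r - 4*r) = (3 + r)*(-3*r) = -3*r*(3 + r))
W(a, I) = -4 + I + I*a (W(a, I) = -4 + (I + a*I) = -4 + (I + I*a) = -4 + I + I*a)
E(G, q) = 3 (E(G, q) = 28 + (-4 - 3 - 3*6) = 28 + (-4 - 3 - 18) = 28 - 25 = 3)
E(x(5), -43) - 1*(-944) = 3 - 1*(-944) = 3 + 944 = 947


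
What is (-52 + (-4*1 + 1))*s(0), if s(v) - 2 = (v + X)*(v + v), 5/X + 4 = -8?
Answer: -110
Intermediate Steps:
X = -5/12 (X = 5/(-4 - 8) = 5/(-12) = 5*(-1/12) = -5/12 ≈ -0.41667)
s(v) = 2 + 2*v*(-5/12 + v) (s(v) = 2 + (v - 5/12)*(v + v) = 2 + (-5/12 + v)*(2*v) = 2 + 2*v*(-5/12 + v))
(-52 + (-4*1 + 1))*s(0) = (-52 + (-4*1 + 1))*(2 + 2*0² - ⅚*0) = (-52 + (-4 + 1))*(2 + 2*0 + 0) = (-52 - 3)*(2 + 0 + 0) = -55*2 = -110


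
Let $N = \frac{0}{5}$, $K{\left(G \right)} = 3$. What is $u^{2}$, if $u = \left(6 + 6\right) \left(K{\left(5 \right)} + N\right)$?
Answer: $1296$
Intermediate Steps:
$N = 0$ ($N = 0 \cdot \frac{1}{5} = 0$)
$u = 36$ ($u = \left(6 + 6\right) \left(3 + 0\right) = 12 \cdot 3 = 36$)
$u^{2} = 36^{2} = 1296$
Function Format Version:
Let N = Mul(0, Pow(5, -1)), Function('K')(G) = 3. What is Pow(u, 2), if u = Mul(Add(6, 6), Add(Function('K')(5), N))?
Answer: 1296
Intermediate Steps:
N = 0 (N = Mul(0, Rational(1, 5)) = 0)
u = 36 (u = Mul(Add(6, 6), Add(3, 0)) = Mul(12, 3) = 36)
Pow(u, 2) = Pow(36, 2) = 1296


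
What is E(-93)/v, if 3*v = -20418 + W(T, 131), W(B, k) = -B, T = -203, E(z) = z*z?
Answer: -25947/20215 ≈ -1.2836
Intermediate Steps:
E(z) = z²
v = -20215/3 (v = (-20418 - 1*(-203))/3 = (-20418 + 203)/3 = (⅓)*(-20215) = -20215/3 ≈ -6738.3)
E(-93)/v = (-93)²/(-20215/3) = 8649*(-3/20215) = -25947/20215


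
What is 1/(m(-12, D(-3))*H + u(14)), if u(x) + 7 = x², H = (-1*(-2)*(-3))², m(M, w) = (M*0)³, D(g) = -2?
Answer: 1/189 ≈ 0.0052910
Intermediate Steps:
m(M, w) = 0 (m(M, w) = 0³ = 0)
H = 36 (H = (2*(-3))² = (-6)² = 36)
u(x) = -7 + x²
1/(m(-12, D(-3))*H + u(14)) = 1/(0*36 + (-7 + 14²)) = 1/(0 + (-7 + 196)) = 1/(0 + 189) = 1/189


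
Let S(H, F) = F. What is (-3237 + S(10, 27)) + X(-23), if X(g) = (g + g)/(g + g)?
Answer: -3209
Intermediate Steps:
X(g) = 1 (X(g) = (2*g)/((2*g)) = (2*g)*(1/(2*g)) = 1)
(-3237 + S(10, 27)) + X(-23) = (-3237 + 27) + 1 = -3210 + 1 = -3209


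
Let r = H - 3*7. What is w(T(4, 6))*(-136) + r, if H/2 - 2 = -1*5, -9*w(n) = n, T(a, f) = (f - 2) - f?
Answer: -515/9 ≈ -57.222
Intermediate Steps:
T(a, f) = -2 (T(a, f) = (-2 + f) - f = -2)
w(n) = -n/9
H = -6 (H = 4 + 2*(-1*5) = 4 + 2*(-5) = 4 - 10 = -6)
r = -27 (r = -6 - 3*7 = -6 - 21 = -27)
w(T(4, 6))*(-136) + r = -⅑*(-2)*(-136) - 27 = (2/9)*(-136) - 27 = -272/9 - 27 = -515/9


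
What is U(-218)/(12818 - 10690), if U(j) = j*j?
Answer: 11881/532 ≈ 22.333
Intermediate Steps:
U(j) = j**2
U(-218)/(12818 - 10690) = (-218)**2/(12818 - 10690) = 47524/2128 = 47524*(1/2128) = 11881/532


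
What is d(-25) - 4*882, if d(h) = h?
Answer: -3553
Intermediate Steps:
d(-25) - 4*882 = -25 - 4*882 = -25 - 1*3528 = -25 - 3528 = -3553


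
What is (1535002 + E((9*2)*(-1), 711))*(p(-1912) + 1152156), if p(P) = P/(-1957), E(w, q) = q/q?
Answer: 3461080562453612/1957 ≈ 1.7686e+12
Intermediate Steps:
E(w, q) = 1
p(P) = -P/1957 (p(P) = P*(-1/1957) = -P/1957)
(1535002 + E((9*2)*(-1), 711))*(p(-1912) + 1152156) = (1535002 + 1)*(-1/1957*(-1912) + 1152156) = 1535003*(1912/1957 + 1152156) = 1535003*(2254771204/1957) = 3461080562453612/1957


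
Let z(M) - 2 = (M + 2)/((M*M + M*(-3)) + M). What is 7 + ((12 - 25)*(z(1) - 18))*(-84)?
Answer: -20741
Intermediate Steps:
z(M) = 2 + (2 + M)/(M² - 2*M) (z(M) = 2 + (M + 2)/((M*M + M*(-3)) + M) = 2 + (2 + M)/((M² - 3*M) + M) = 2 + (2 + M)/(M² - 2*M))
7 + ((12 - 25)*(z(1) - 18))*(-84) = 7 + ((12 - 25)*((2 - 3*1 + 2*1²)/(1*(-2 + 1)) - 18))*(-84) = 7 - 13*(1*(2 - 3 + 2*1)/(-1) - 18)*(-84) = 7 - 13*(1*(-1)*(2 - 3 + 2) - 18)*(-84) = 7 - 13*(1*(-1)*1 - 18)*(-84) = 7 - 13*(-1 - 18)*(-84) = 7 - 13*(-19)*(-84) = 7 + 247*(-84) = 7 - 20748 = -20741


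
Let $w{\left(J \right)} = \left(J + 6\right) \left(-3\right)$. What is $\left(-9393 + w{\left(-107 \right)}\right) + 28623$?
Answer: $19533$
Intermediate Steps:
$w{\left(J \right)} = -18 - 3 J$ ($w{\left(J \right)} = \left(6 + J\right) \left(-3\right) = -18 - 3 J$)
$\left(-9393 + w{\left(-107 \right)}\right) + 28623 = \left(-9393 - -303\right) + 28623 = \left(-9393 + \left(-18 + 321\right)\right) + 28623 = \left(-9393 + 303\right) + 28623 = -9090 + 28623 = 19533$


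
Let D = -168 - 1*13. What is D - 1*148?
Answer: -329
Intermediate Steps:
D = -181 (D = -168 - 13 = -181)
D - 1*148 = -181 - 1*148 = -181 - 148 = -329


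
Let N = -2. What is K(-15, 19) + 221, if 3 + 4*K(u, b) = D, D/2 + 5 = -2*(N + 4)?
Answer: 863/4 ≈ 215.75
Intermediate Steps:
D = -18 (D = -10 + 2*(-2*(-2 + 4)) = -10 + 2*(-2*2) = -10 + 2*(-4) = -10 - 8 = -18)
K(u, b) = -21/4 (K(u, b) = -¾ + (¼)*(-18) = -¾ - 9/2 = -21/4)
K(-15, 19) + 221 = -21/4 + 221 = 863/4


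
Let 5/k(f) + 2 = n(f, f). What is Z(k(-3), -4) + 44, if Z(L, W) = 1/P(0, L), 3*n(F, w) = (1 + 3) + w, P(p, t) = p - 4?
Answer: 175/4 ≈ 43.750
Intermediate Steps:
P(p, t) = -4 + p
n(F, w) = 4/3 + w/3 (n(F, w) = ((1 + 3) + w)/3 = (4 + w)/3 = 4/3 + w/3)
k(f) = 5/(-⅔ + f/3) (k(f) = 5/(-2 + (4/3 + f/3)) = 5/(-⅔ + f/3))
Z(L, W) = -¼ (Z(L, W) = 1/(-4 + 0) = 1/(-4) = -¼)
Z(k(-3), -4) + 44 = -¼ + 44 = 175/4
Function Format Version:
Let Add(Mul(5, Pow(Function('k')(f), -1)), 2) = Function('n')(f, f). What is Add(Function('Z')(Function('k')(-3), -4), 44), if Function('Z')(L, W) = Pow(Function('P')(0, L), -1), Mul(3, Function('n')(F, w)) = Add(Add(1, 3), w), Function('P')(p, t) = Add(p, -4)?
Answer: Rational(175, 4) ≈ 43.750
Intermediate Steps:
Function('P')(p, t) = Add(-4, p)
Function('n')(F, w) = Add(Rational(4, 3), Mul(Rational(1, 3), w)) (Function('n')(F, w) = Mul(Rational(1, 3), Add(Add(1, 3), w)) = Mul(Rational(1, 3), Add(4, w)) = Add(Rational(4, 3), Mul(Rational(1, 3), w)))
Function('k')(f) = Mul(5, Pow(Add(Rational(-2, 3), Mul(Rational(1, 3), f)), -1)) (Function('k')(f) = Mul(5, Pow(Add(-2, Add(Rational(4, 3), Mul(Rational(1, 3), f))), -1)) = Mul(5, Pow(Add(Rational(-2, 3), Mul(Rational(1, 3), f)), -1)))
Function('Z')(L, W) = Rational(-1, 4) (Function('Z')(L, W) = Pow(Add(-4, 0), -1) = Pow(-4, -1) = Rational(-1, 4))
Add(Function('Z')(Function('k')(-3), -4), 44) = Add(Rational(-1, 4), 44) = Rational(175, 4)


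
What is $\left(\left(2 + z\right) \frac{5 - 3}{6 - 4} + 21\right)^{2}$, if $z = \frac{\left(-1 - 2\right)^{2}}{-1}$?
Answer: $196$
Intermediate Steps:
$z = -9$ ($z = \left(-3\right)^{2} \left(-1\right) = 9 \left(-1\right) = -9$)
$\left(\left(2 + z\right) \frac{5 - 3}{6 - 4} + 21\right)^{2} = \left(\left(2 - 9\right) \frac{5 - 3}{6 - 4} + 21\right)^{2} = \left(- 7 \cdot \frac{2}{2} + 21\right)^{2} = \left(- 7 \cdot 2 \cdot \frac{1}{2} + 21\right)^{2} = \left(\left(-7\right) 1 + 21\right)^{2} = \left(-7 + 21\right)^{2} = 14^{2} = 196$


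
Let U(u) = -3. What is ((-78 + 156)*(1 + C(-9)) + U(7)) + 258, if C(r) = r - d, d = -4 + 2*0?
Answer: -57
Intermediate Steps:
d = -4 (d = -4 + 0 = -4)
C(r) = 4 + r (C(r) = r - 1*(-4) = r + 4 = 4 + r)
((-78 + 156)*(1 + C(-9)) + U(7)) + 258 = ((-78 + 156)*(1 + (4 - 9)) - 3) + 258 = (78*(1 - 5) - 3) + 258 = (78*(-4) - 3) + 258 = (-312 - 3) + 258 = -315 + 258 = -57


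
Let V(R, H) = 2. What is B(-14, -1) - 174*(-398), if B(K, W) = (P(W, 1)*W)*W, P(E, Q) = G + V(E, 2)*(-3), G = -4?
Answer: 69242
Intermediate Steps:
P(E, Q) = -10 (P(E, Q) = -4 + 2*(-3) = -4 - 6 = -10)
B(K, W) = -10*W² (B(K, W) = (-10*W)*W = -10*W²)
B(-14, -1) - 174*(-398) = -10*(-1)² - 174*(-398) = -10*1 + 69252 = -10 + 69252 = 69242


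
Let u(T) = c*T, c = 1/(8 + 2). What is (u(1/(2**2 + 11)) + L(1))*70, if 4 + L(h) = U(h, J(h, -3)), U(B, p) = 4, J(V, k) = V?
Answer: 7/15 ≈ 0.46667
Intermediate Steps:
L(h) = 0 (L(h) = -4 + 4 = 0)
c = 1/10 ≈ 0.10000
u(T) = T/10
(u(1/(2**2 + 11)) + L(1))*70 = (1/(10*(2**2 + 11)) + 0)*70 = (1/(10*(4 + 11)) + 0)*70 = ((1/10)/15 + 0)*70 = ((1/10)*(1/15) + 0)*70 = (1/150 + 0)*70 = (1/150)*70 = 7/15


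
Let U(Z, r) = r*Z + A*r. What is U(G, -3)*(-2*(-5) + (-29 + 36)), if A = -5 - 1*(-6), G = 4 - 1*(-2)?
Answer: -357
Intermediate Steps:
G = 6 (G = 4 + 2 = 6)
A = 1 (A = -5 + 6 = 1)
U(Z, r) = r + Z*r (U(Z, r) = r*Z + 1*r = Z*r + r = r + Z*r)
U(G, -3)*(-2*(-5) + (-29 + 36)) = (-3*(1 + 6))*(-2*(-5) + (-29 + 36)) = (-3*7)*(-1*(-10) + 7) = -21*(10 + 7) = -21*17 = -357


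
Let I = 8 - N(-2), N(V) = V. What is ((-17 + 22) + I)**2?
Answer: 225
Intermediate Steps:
I = 10 (I = 8 - 1*(-2) = 8 + 2 = 10)
((-17 + 22) + I)**2 = ((-17 + 22) + 10)**2 = (5 + 10)**2 = 15**2 = 225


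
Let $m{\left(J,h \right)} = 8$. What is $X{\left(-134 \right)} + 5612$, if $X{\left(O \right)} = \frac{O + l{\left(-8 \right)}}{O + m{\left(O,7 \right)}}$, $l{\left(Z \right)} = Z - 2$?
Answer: $\frac{39292}{7} \approx 5613.1$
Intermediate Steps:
$l{\left(Z \right)} = -2 + Z$
$X{\left(O \right)} = \frac{-10 + O}{8 + O}$ ($X{\left(O \right)} = \frac{O - 10}{O + 8} = \frac{O - 10}{8 + O} = \frac{-10 + O}{8 + O}$)
$X{\left(-134 \right)} + 5612 = \frac{-10 - 134}{8 - 134} + 5612 = \frac{1}{-126} \left(-144\right) + 5612 = \left(- \frac{1}{126}\right) \left(-144\right) + 5612 = \frac{8}{7} + 5612 = \frac{39292}{7}$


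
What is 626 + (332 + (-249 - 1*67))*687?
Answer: 11618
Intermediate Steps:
626 + (332 + (-249 - 1*67))*687 = 626 + (332 + (-249 - 67))*687 = 626 + (332 - 316)*687 = 626 + 16*687 = 626 + 10992 = 11618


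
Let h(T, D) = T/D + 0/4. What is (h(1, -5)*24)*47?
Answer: -1128/5 ≈ -225.60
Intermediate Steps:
h(T, D) = T/D (h(T, D) = T/D + 0*(1/4) = T/D + 0 = T/D)
(h(1, -5)*24)*47 = ((1/(-5))*24)*47 = ((1*(-1/5))*24)*47 = -1/5*24*47 = -24/5*47 = -1128/5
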